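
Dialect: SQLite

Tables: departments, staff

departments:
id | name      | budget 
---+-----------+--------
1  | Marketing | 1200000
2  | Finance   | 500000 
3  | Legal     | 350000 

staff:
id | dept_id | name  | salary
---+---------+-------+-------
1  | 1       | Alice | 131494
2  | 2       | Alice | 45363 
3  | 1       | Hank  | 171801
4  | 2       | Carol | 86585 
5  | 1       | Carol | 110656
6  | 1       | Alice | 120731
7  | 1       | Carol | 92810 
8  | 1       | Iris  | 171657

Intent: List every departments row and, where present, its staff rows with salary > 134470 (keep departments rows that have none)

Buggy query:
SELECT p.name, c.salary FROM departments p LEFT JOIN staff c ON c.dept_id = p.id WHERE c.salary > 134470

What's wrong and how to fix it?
Bug: A WHERE condition on the right-hand table after LEFT JOIN drops unmatched parents

Fix: Move the right-table condition into the ON clause so unmatched parents are kept

Corrected query:
SELECT p.name, c.salary FROM departments p LEFT JOIN staff c ON c.dept_id = p.id AND c.salary > 134470

Result:
name      | salary
----------+-------
Marketing | 171657
Marketing | 171801
Finance   | NULL  
Legal     | NULL  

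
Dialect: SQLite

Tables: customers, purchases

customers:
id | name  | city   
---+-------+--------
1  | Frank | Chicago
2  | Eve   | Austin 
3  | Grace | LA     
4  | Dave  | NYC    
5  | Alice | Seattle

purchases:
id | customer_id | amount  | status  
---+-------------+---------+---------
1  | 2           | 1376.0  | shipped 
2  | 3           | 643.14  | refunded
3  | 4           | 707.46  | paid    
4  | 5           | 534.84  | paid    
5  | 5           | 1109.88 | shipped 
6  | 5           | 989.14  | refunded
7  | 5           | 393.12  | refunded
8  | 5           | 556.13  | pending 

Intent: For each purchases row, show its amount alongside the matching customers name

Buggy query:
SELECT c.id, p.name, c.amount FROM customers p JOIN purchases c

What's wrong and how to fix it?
Bug: JOIN with no ON clause produces a cartesian product; every purchases row pairs with every customers row

Fix: Add ON c.customer_id = p.id to the JOIN

Corrected query:
SELECT c.id, p.name, c.amount FROM customers p JOIN purchases c ON c.customer_id = p.id

Result:
id | name  | amount 
---+-------+--------
1  | Eve   | 1376   
2  | Grace | 643.14 
3  | Dave  | 707.46 
4  | Alice | 534.84 
5  | Alice | 1109.88
6  | Alice | 989.14 
7  | Alice | 393.12 
8  | Alice | 556.13 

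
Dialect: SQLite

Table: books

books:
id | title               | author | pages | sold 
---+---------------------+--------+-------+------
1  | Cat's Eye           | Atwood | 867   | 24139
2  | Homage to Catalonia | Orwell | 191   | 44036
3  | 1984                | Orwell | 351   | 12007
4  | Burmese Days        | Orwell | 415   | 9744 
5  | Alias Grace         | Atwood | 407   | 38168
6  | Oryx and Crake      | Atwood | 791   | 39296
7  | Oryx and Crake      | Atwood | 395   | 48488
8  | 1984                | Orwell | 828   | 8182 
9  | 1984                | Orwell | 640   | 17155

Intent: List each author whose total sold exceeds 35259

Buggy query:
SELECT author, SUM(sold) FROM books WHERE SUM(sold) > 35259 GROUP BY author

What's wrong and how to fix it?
Bug: Aggregate functions cannot appear in a WHERE clause

Fix: Move the aggregate condition to a HAVING clause

Corrected query:
SELECT author, SUM(sold) FROM books GROUP BY author HAVING SUM(sold) > 35259

Result:
author | SUM(sold)
-------+----------
Atwood | 150091   
Orwell | 91124    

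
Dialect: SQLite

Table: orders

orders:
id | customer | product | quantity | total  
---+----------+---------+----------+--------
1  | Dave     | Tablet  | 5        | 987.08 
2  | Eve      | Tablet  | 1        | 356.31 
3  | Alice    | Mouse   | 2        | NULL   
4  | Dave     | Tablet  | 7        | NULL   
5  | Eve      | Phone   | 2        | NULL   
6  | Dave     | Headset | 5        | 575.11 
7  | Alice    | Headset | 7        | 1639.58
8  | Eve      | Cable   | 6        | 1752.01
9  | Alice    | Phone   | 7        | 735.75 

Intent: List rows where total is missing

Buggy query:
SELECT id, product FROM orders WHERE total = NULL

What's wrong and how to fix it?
Bug: '= NULL' is always unknown in SQL three-valued logic, so no rows match

Fix: Replace '= NULL' with 'IS NULL'

Corrected query:
SELECT id, product FROM orders WHERE total IS NULL

Result:
id | product
---+--------
3  | Mouse  
4  | Tablet 
5  | Phone  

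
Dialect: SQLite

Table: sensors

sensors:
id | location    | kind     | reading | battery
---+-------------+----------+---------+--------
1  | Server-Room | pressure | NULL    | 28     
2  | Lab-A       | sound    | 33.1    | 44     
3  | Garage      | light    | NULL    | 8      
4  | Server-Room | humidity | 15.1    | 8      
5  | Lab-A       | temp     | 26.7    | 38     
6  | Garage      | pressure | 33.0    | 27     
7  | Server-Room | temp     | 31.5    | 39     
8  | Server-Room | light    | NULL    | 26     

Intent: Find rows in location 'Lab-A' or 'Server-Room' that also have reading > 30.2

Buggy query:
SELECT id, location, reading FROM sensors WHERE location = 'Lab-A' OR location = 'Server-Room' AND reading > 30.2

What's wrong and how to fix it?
Bug: Without parentheses, AND is evaluated before OR, so the reading filter only applies to the 'Server-Room' branch

Fix: Group the OR with parentheses (or use IN), then AND the threshold

Corrected query:
SELECT id, location, reading FROM sensors WHERE (location = 'Lab-A' OR location = 'Server-Room') AND reading > 30.2

Result:
id | location    | reading
---+-------------+--------
2  | Lab-A       | 33.1   
7  | Server-Room | 31.5   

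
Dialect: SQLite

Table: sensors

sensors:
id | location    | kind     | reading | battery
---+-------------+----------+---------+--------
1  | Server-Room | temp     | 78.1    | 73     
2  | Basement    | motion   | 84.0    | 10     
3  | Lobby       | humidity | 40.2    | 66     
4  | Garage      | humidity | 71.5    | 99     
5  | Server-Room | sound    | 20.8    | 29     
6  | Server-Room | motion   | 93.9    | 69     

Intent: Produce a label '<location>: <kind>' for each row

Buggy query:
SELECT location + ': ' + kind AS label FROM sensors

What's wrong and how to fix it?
Bug: '+' is numeric addition; on text columns SQLite converts them to 0 instead of concatenating

Fix: Replace + with || to concatenate text

Corrected query:
SELECT location || ': ' || kind AS label FROM sensors

Result:
label              
-------------------
Server-Room: temp  
Basement: motion   
Lobby: humidity    
Garage: humidity   
Server-Room: sound 
Server-Room: motion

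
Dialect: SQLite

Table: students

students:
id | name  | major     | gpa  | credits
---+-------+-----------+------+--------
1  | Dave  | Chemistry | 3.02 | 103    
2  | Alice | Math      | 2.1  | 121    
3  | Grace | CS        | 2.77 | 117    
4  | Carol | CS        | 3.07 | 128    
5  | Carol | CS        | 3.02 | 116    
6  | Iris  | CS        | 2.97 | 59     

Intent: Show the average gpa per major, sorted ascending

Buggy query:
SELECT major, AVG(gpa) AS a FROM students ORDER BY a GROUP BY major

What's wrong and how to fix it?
Bug: GROUP BY must precede ORDER BY

Fix: Reorder: SELECT … FROM … GROUP BY … ORDER BY …

Corrected query:
SELECT major, AVG(gpa) AS a FROM students GROUP BY major ORDER BY a

Result:
major     | a     
----------+-------
Math      | 2.1   
CS        | 2.9575
Chemistry | 3.02  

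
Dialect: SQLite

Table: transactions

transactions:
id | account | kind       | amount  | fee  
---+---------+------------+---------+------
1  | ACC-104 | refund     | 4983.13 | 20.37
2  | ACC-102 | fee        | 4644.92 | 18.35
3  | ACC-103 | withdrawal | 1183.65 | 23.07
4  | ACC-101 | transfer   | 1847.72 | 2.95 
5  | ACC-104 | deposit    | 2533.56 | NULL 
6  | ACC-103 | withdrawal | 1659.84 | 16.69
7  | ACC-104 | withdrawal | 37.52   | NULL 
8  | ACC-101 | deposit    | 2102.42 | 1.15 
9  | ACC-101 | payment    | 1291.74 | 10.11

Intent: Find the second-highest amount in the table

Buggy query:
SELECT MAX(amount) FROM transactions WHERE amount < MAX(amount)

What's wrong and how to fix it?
Bug: The inner MAX is an aggregate inside WHERE, which is not allowed

Fix: Put the inner MAX in a scalar subquery

Corrected query:
SELECT MAX(amount) FROM transactions WHERE amount < (SELECT MAX(amount) FROM transactions)

Result:
MAX(amount)
-----------
4644.92    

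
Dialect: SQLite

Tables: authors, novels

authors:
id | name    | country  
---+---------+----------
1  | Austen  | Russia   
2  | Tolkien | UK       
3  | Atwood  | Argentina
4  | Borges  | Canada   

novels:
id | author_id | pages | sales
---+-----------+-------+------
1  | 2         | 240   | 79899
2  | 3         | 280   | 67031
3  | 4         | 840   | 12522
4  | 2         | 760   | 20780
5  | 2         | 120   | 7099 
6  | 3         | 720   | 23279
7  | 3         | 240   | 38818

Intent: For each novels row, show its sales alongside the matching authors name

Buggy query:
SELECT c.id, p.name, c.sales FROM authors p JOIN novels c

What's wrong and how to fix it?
Bug: JOIN with no ON clause produces a cartesian product; every novels row pairs with every authors row

Fix: Add ON c.author_id = p.id to the JOIN

Corrected query:
SELECT c.id, p.name, c.sales FROM authors p JOIN novels c ON c.author_id = p.id

Result:
id | name    | sales
---+---------+------
1  | Tolkien | 79899
2  | Atwood  | 67031
3  | Borges  | 12522
4  | Tolkien | 20780
5  | Tolkien | 7099 
6  | Atwood  | 23279
7  | Atwood  | 38818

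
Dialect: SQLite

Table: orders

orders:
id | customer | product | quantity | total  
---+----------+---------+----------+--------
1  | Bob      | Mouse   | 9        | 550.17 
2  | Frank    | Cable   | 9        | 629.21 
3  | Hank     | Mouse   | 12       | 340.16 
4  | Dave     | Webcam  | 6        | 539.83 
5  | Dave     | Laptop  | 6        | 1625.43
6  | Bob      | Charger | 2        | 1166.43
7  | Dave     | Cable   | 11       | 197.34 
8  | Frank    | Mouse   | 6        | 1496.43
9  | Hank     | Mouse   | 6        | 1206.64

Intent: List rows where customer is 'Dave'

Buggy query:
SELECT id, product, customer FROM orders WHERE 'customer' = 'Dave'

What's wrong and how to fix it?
Bug: Single quotes denote string literals in SQL; the column name is being compared as a constant string

Fix: Remove the quotes around the column name (or use double quotes for an identifier)

Corrected query:
SELECT id, product, customer FROM orders WHERE customer = 'Dave'

Result:
id | product | customer
---+---------+---------
4  | Webcam  | Dave    
5  | Laptop  | Dave    
7  | Cable   | Dave    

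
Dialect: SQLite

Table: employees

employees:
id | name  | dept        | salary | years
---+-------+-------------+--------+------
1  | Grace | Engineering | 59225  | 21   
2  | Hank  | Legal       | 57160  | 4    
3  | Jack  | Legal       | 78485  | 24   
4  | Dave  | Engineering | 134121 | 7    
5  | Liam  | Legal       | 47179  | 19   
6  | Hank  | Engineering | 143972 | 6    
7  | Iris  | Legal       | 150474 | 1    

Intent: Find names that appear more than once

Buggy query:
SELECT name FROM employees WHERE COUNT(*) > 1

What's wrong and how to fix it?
Bug: WHERE can't reference COUNT(*); aggregates are computed after WHERE

Fix: GROUP BY name, then filter groups with HAVING COUNT(*) > 1

Corrected query:
SELECT name FROM employees GROUP BY name HAVING COUNT(*) > 1

Result:
name
----
Hank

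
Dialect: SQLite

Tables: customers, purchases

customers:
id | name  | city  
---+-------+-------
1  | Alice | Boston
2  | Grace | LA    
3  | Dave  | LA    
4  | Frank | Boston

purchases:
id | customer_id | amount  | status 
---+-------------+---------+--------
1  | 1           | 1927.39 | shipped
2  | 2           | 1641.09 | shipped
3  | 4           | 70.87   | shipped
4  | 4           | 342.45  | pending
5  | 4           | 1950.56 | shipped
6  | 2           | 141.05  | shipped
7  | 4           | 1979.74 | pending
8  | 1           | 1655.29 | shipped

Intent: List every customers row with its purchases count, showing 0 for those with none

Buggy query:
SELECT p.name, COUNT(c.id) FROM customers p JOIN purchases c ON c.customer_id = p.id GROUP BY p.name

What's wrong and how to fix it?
Bug: An inner join excludes parents with zero children

Fix: Use LEFT JOIN so parents without children still appear (COUNT(c.id) gives 0)

Corrected query:
SELECT p.name, COUNT(c.id) FROM customers p LEFT JOIN purchases c ON c.customer_id = p.id GROUP BY p.name

Result:
name  | COUNT(c.id)
------+------------
Alice | 2          
Dave  | 0          
Frank | 4          
Grace | 2          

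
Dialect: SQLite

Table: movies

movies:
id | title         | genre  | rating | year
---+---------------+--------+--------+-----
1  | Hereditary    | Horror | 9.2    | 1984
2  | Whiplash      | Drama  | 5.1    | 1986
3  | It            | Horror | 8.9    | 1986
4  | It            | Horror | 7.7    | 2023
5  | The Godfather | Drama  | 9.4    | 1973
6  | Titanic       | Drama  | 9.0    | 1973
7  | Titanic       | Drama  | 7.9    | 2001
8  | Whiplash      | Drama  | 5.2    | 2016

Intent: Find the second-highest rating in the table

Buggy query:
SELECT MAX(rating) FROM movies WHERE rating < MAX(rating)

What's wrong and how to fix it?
Bug: MAX(rating) on the right of the comparison is an aggregate-in-WHERE error

Fix: Compute the overall MAX in a subquery, then take MAX of rows below it

Corrected query:
SELECT MAX(rating) FROM movies WHERE rating < (SELECT MAX(rating) FROM movies)

Result:
MAX(rating)
-----------
9.2        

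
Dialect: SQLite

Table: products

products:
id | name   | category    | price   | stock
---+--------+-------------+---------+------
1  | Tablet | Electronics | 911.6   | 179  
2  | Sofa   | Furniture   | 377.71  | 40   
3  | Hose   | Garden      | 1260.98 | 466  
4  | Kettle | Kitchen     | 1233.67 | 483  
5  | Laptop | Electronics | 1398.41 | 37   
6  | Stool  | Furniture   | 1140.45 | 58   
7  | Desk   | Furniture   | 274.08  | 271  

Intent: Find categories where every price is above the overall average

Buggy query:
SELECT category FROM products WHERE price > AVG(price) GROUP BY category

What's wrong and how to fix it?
Bug: WHERE evaluates per row before aggregation, so AVG() is unavailable

Fix: Compute the overall average in a scalar subquery and compare each group's MIN against it in HAVING

Corrected query:
SELECT category FROM products GROUP BY category HAVING MIN(price) > (SELECT AVG(price) FROM products)

Result:
category
--------
Garden  
Kitchen 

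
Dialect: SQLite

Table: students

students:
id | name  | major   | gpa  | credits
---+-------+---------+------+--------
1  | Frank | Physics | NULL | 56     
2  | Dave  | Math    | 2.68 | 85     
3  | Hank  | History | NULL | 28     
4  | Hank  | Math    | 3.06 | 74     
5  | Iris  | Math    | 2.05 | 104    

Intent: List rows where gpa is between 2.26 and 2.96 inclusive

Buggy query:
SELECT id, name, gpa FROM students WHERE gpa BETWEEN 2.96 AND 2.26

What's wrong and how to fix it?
Bug: BETWEEN expects the lower bound first; with 2.96 AND 2.26 the range is empty

Fix: Swap the bounds so the smaller value comes first

Corrected query:
SELECT id, name, gpa FROM students WHERE gpa BETWEEN 2.26 AND 2.96

Result:
id | name | gpa 
---+------+-----
2  | Dave | 2.68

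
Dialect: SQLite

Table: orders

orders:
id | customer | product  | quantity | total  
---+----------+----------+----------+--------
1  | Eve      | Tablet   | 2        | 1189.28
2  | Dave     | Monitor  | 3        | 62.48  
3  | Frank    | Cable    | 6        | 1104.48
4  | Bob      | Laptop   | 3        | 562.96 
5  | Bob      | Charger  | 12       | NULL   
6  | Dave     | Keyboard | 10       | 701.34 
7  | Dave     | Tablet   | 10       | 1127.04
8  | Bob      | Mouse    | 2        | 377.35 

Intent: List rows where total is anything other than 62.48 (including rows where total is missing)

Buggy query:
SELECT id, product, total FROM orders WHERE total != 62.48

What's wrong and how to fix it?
Bug: 'total != 62.48' is unknown when total is NULL, so NULL rows are silently excluded

Fix: Add an explicit OR total IS NULL to include the missing-value rows

Corrected query:
SELECT id, product, total FROM orders WHERE total != 62.48 OR total IS NULL

Result:
id | product  | total  
---+----------+--------
1  | Tablet   | 1189.28
3  | Cable    | 1104.48
4  | Laptop   | 562.96 
5  | Charger  | NULL   
6  | Keyboard | 701.34 
7  | Tablet   | 1127.04
8  | Mouse    | 377.35 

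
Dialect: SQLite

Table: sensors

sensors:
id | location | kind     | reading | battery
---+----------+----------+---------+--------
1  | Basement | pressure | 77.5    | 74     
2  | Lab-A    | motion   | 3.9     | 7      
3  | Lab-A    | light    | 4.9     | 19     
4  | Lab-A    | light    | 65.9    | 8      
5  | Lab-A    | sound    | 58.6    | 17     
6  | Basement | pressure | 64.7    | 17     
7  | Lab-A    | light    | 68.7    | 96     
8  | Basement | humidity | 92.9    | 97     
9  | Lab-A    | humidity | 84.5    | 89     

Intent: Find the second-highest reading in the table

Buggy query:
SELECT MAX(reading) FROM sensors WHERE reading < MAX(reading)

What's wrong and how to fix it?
Bug: MAX(reading) on the right of the comparison is an aggregate-in-WHERE error

Fix: Put the inner MAX in a scalar subquery

Corrected query:
SELECT MAX(reading) FROM sensors WHERE reading < (SELECT MAX(reading) FROM sensors)

Result:
MAX(reading)
------------
84.5        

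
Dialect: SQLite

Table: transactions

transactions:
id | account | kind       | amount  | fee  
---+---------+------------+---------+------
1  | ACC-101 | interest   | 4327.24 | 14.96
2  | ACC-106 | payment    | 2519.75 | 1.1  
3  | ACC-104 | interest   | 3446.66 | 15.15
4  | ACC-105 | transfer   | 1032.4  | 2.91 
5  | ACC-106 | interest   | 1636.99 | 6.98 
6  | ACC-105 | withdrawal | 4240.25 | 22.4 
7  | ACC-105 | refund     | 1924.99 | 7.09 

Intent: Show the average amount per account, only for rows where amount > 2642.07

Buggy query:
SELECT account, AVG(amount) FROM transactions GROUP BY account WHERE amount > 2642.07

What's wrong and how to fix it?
Bug: Row-level WHERE must come before GROUP BY in the clause order

Fix: Move the WHERE clause before GROUP BY

Corrected query:
SELECT account, AVG(amount) FROM transactions WHERE amount > 2642.07 GROUP BY account

Result:
account | AVG(amount)
--------+------------
ACC-101 | 4327.24    
ACC-104 | 3446.66    
ACC-105 | 4240.25    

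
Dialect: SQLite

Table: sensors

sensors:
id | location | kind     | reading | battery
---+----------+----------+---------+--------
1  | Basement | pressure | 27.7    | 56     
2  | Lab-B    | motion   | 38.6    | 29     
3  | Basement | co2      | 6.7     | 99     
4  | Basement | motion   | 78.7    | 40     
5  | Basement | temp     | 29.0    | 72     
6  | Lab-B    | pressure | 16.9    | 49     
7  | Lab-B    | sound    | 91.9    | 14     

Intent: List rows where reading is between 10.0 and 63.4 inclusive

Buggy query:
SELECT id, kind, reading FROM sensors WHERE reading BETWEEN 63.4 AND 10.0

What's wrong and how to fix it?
Bug: BETWEEN expects the lower bound first; with 63.4 AND 10.0 the range is empty

Fix: Swap the bounds so the smaller value comes first

Corrected query:
SELECT id, kind, reading FROM sensors WHERE reading BETWEEN 10.0 AND 63.4

Result:
id | kind     | reading
---+----------+--------
1  | pressure | 27.7   
2  | motion   | 38.6   
5  | temp     | 29     
6  | pressure | 16.9   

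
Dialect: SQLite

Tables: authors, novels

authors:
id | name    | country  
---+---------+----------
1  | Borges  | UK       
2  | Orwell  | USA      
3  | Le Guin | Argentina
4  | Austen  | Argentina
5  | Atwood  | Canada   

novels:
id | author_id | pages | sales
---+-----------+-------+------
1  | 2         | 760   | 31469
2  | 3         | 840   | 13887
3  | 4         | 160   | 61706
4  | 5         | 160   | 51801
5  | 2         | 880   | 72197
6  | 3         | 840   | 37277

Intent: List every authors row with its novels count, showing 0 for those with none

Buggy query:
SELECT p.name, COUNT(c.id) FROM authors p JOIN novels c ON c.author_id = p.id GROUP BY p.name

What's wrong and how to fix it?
Bug: INNER JOIN drops authors rows that have no matching novels rows

Fix: Use LEFT JOIN so parents without children still appear (COUNT(c.id) gives 0)

Corrected query:
SELECT p.name, COUNT(c.id) FROM authors p LEFT JOIN novels c ON c.author_id = p.id GROUP BY p.name

Result:
name    | COUNT(c.id)
--------+------------
Atwood  | 1          
Austen  | 1          
Borges  | 0          
Le Guin | 2          
Orwell  | 2          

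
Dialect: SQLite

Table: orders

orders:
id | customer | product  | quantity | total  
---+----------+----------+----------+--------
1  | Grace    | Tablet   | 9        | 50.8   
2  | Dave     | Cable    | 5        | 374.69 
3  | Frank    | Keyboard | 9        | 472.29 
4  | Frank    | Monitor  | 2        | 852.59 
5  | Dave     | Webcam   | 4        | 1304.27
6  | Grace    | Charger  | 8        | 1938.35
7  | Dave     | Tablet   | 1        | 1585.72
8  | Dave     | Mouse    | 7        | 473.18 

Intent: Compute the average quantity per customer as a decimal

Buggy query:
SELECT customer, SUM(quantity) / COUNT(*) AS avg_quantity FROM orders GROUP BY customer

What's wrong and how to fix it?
Bug: SUM(quantity) and COUNT(*) are both integers; the division truncates the fractional part

Fix: Cast one side to REAL so the division keeps the fractional part

Corrected query:
SELECT customer, SUM(quantity) * 1.0 / COUNT(*) AS avg_quantity FROM orders GROUP BY customer

Result:
customer | avg_quantity
---------+-------------
Dave     | 4.25        
Frank    | 5.5         
Grace    | 8.5         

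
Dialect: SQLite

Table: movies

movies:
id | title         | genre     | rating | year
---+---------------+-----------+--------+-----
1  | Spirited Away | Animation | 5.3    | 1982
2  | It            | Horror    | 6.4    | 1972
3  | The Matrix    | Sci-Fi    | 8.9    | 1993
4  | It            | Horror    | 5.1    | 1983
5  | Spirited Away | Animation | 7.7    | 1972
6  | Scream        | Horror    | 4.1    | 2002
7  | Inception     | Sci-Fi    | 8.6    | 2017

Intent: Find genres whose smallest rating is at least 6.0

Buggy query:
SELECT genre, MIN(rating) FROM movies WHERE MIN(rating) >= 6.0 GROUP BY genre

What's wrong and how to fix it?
Bug: Aggregates like MIN are computed per group after WHERE runs

Fix: Use HAVING for the per-group MIN condition

Corrected query:
SELECT genre, MIN(rating) FROM movies GROUP BY genre HAVING MIN(rating) >= 6.0

Result:
genre  | MIN(rating)
-------+------------
Sci-Fi | 8.6        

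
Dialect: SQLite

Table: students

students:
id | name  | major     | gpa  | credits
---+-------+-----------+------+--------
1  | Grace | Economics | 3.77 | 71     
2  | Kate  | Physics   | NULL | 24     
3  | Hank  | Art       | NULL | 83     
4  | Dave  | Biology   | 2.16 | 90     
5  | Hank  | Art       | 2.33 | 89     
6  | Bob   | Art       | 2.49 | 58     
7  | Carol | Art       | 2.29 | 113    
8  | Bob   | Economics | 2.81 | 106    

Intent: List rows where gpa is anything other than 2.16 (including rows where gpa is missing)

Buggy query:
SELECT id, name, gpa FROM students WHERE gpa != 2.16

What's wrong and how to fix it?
Bug: 'gpa != 2.16' is unknown when gpa is NULL, so NULL rows are silently excluded

Fix: Handle NULL separately with IS NULL alongside the inequality

Corrected query:
SELECT id, name, gpa FROM students WHERE gpa != 2.16 OR gpa IS NULL

Result:
id | name  | gpa 
---+-------+-----
1  | Grace | 3.77
2  | Kate  | NULL
3  | Hank  | NULL
5  | Hank  | 2.33
6  | Bob   | 2.49
7  | Carol | 2.29
8  | Bob   | 2.81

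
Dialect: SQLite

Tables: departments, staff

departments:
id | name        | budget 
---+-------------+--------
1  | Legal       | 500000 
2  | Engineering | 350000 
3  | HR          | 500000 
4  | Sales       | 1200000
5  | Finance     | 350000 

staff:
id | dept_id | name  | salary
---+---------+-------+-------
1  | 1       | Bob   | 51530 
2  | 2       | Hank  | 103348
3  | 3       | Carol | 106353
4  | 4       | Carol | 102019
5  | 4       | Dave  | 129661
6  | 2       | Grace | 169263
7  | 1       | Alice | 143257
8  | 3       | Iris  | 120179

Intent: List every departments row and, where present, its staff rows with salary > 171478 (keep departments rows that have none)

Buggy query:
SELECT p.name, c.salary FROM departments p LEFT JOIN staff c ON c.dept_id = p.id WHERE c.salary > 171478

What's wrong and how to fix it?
Bug: Filtering c.salary in WHERE discards the NULL rows produced by LEFT JOIN, turning it into an inner join

Fix: Put 'c.salary > 171478' in the JOIN's ON clause instead of WHERE

Corrected query:
SELECT p.name, c.salary FROM departments p LEFT JOIN staff c ON c.dept_id = p.id AND c.salary > 171478

Result:
name        | salary
------------+-------
Legal       | NULL  
Engineering | NULL  
HR          | NULL  
Sales       | NULL  
Finance     | NULL  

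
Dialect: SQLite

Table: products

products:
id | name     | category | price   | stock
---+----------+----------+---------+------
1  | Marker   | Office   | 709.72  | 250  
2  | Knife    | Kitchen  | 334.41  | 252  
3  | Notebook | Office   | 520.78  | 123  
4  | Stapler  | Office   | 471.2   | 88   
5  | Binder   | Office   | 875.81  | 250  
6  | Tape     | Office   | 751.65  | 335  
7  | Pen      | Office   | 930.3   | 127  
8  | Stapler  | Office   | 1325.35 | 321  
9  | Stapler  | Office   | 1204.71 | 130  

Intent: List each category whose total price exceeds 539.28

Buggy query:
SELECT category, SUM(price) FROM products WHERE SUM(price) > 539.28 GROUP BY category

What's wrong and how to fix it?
Bug: SUM(price) is an aggregate, but WHERE filters rows before aggregation

Fix: Move the aggregate condition to a HAVING clause

Corrected query:
SELECT category, SUM(price) FROM products GROUP BY category HAVING SUM(price) > 539.28

Result:
category | SUM(price)
---------+-----------
Office   | 6789.52   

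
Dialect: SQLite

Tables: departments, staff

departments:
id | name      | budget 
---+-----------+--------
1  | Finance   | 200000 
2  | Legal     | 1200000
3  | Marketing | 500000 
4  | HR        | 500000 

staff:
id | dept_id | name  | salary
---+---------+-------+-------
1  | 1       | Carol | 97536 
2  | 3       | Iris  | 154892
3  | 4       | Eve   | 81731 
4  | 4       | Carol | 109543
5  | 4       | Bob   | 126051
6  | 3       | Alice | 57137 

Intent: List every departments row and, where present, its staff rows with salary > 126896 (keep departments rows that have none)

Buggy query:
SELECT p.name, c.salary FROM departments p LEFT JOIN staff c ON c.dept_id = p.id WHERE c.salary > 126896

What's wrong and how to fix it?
Bug: Filtering c.salary in WHERE discards the NULL rows produced by LEFT JOIN, turning it into an inner join

Fix: Move the right-table condition into the ON clause so unmatched parents are kept

Corrected query:
SELECT p.name, c.salary FROM departments p LEFT JOIN staff c ON c.dept_id = p.id AND c.salary > 126896

Result:
name      | salary
----------+-------
Finance   | NULL  
Legal     | NULL  
Marketing | 154892
HR        | NULL  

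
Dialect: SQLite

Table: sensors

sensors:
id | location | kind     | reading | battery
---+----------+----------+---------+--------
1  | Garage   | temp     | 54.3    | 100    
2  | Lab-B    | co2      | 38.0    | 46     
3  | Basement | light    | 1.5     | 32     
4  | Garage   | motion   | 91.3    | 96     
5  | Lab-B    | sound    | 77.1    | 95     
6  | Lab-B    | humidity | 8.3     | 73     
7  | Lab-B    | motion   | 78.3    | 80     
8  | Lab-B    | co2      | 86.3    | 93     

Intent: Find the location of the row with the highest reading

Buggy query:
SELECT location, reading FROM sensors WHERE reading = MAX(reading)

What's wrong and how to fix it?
Bug: MAX(reading) is an aggregate and cannot be used directly in WHERE

Fix: Use a subquery: WHERE reading = (SELECT MAX(reading) FROM sensors)

Corrected query:
SELECT location, reading FROM sensors WHERE reading = (SELECT MAX(reading) FROM sensors)

Result:
location | reading
---------+--------
Garage   | 91.3   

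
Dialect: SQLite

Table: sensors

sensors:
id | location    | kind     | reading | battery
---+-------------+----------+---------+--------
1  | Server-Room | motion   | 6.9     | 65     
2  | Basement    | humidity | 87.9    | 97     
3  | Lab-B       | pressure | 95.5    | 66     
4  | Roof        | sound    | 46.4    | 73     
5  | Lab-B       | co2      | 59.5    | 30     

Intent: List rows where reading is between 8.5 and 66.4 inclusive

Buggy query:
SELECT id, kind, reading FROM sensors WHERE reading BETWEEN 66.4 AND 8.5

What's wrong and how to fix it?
Bug: BETWEEN expects the lower bound first; with 66.4 AND 8.5 the range is empty

Fix: Swap the bounds so the smaller value comes first

Corrected query:
SELECT id, kind, reading FROM sensors WHERE reading BETWEEN 8.5 AND 66.4

Result:
id | kind  | reading
---+-------+--------
4  | sound | 46.4   
5  | co2   | 59.5   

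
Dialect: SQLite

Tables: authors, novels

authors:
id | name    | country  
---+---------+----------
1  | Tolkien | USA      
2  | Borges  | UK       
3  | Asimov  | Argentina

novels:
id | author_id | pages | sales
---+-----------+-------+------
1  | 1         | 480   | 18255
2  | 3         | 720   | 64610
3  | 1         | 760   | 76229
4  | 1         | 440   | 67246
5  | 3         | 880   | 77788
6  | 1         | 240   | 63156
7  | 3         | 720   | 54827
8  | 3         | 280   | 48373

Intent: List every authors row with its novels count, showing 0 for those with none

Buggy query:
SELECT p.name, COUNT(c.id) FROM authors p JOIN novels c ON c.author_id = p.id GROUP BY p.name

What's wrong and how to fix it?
Bug: INNER JOIN drops authors rows that have no matching novels rows

Fix: Use LEFT JOIN so parents without children still appear (COUNT(c.id) gives 0)

Corrected query:
SELECT p.name, COUNT(c.id) FROM authors p LEFT JOIN novels c ON c.author_id = p.id GROUP BY p.name

Result:
name    | COUNT(c.id)
--------+------------
Asimov  | 4          
Borges  | 0          
Tolkien | 4          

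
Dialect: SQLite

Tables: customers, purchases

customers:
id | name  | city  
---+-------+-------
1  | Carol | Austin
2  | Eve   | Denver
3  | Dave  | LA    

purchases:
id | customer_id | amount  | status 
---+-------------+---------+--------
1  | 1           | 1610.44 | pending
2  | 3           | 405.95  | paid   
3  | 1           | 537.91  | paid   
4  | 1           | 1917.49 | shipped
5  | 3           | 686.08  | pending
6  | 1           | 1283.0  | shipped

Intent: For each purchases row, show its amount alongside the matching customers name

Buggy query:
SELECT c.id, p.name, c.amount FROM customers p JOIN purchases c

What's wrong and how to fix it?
Bug: JOIN with no ON clause produces a cartesian product; every purchases row pairs with every customers row

Fix: Specify the join condition linking the foreign key to the parent id

Corrected query:
SELECT c.id, p.name, c.amount FROM customers p JOIN purchases c ON c.customer_id = p.id

Result:
id | name  | amount 
---+-------+--------
1  | Carol | 1610.44
2  | Dave  | 405.95 
3  | Carol | 537.91 
4  | Carol | 1917.49
5  | Dave  | 686.08 
6  | Carol | 1283   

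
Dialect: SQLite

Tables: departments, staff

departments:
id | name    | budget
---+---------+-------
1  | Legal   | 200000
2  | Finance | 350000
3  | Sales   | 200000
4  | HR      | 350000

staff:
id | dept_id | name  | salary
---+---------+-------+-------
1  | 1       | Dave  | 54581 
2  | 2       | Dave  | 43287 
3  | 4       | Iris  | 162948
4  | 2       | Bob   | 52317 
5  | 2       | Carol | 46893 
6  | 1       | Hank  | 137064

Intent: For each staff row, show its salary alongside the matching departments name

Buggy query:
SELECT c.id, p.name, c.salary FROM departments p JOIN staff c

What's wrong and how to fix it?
Bug: Missing join condition: each staff row is matched to all departments rows instead of just its own

Fix: Add ON c.dept_id = p.id to the JOIN

Corrected query:
SELECT c.id, p.name, c.salary FROM departments p JOIN staff c ON c.dept_id = p.id

Result:
id | name    | salary
---+---------+-------
1  | Legal   | 54581 
2  | Finance | 43287 
3  | HR      | 162948
4  | Finance | 52317 
5  | Finance | 46893 
6  | Legal   | 137064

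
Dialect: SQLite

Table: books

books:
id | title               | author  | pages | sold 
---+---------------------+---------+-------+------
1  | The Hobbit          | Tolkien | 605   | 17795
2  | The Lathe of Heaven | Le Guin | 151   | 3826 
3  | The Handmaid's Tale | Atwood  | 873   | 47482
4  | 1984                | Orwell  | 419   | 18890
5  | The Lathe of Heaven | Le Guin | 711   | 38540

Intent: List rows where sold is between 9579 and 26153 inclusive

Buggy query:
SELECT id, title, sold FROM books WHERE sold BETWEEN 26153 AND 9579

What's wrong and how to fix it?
Bug: BETWEEN expects the lower bound first; with 26153 AND 9579 the range is empty

Fix: Write BETWEEN 9579 AND 26153

Corrected query:
SELECT id, title, sold FROM books WHERE sold BETWEEN 9579 AND 26153

Result:
id | title      | sold 
---+------------+------
1  | The Hobbit | 17795
4  | 1984       | 18890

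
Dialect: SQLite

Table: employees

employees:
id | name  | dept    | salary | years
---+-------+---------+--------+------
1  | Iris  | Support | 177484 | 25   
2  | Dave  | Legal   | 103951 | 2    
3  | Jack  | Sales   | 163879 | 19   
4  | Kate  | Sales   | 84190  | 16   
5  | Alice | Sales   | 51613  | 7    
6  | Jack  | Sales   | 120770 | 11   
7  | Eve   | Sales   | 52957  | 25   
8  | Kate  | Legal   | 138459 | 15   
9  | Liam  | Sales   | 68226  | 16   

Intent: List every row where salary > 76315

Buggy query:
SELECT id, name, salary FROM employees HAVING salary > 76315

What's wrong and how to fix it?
Bug: This is a non-aggregate query (no GROUP BY, no aggregates), so in SQLite the HAVING clause is invalid here; a row-level condition belongs in WHERE

Fix: Use WHERE for row-level filtering

Corrected query:
SELECT id, name, salary FROM employees WHERE salary > 76315

Result:
id | name | salary
---+------+-------
1  | Iris | 177484
2  | Dave | 103951
3  | Jack | 163879
4  | Kate | 84190 
6  | Jack | 120770
8  | Kate | 138459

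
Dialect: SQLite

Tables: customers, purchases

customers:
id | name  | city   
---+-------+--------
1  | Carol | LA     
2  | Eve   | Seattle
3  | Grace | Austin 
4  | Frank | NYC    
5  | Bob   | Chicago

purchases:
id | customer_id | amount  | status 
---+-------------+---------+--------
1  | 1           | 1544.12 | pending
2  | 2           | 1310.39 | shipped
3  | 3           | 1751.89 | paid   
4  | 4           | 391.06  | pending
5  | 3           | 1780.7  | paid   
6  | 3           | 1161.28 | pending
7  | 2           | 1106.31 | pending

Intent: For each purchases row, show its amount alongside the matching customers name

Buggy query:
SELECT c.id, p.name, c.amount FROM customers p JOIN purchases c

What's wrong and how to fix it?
Bug: JOIN with no ON clause produces a cartesian product; every purchases row pairs with every customers row

Fix: Specify the join condition linking the foreign key to the parent id

Corrected query:
SELECT c.id, p.name, c.amount FROM customers p JOIN purchases c ON c.customer_id = p.id

Result:
id | name  | amount 
---+-------+--------
1  | Carol | 1544.12
2  | Eve   | 1310.39
3  | Grace | 1751.89
4  | Frank | 391.06 
5  | Grace | 1780.7 
6  | Grace | 1161.28
7  | Eve   | 1106.31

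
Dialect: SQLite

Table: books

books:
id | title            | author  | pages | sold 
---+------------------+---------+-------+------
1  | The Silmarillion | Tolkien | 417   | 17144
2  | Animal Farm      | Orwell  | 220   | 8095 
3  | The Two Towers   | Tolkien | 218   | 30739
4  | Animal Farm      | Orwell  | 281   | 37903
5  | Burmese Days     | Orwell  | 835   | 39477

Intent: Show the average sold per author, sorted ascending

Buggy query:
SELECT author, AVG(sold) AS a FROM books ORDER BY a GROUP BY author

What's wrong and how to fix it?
Bug: ORDER BY appears before GROUP BY; SQL clause order requires GROUP BY first

Fix: Reorder: SELECT … FROM … GROUP BY … ORDER BY …

Corrected query:
SELECT author, AVG(sold) AS a FROM books GROUP BY author ORDER BY a

Result:
author  | a           
--------+-------------
Tolkien | 23941.5     
Orwell  | 28491.666667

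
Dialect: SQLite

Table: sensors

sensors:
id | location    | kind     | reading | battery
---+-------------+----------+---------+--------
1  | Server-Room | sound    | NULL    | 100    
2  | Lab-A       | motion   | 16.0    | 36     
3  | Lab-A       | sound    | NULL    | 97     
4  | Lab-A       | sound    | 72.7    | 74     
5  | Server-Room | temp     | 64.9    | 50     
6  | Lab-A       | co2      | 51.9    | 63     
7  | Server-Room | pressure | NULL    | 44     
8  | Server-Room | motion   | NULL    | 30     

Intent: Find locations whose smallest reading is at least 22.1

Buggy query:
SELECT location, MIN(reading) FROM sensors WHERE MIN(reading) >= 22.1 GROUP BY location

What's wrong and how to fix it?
Bug: MIN() in WHERE is a misuse of aggregate

Fix: Use HAVING for the per-group MIN condition

Corrected query:
SELECT location, MIN(reading) FROM sensors GROUP BY location HAVING MIN(reading) >= 22.1

Result:
location    | MIN(reading)
------------+-------------
Server-Room | 64.9        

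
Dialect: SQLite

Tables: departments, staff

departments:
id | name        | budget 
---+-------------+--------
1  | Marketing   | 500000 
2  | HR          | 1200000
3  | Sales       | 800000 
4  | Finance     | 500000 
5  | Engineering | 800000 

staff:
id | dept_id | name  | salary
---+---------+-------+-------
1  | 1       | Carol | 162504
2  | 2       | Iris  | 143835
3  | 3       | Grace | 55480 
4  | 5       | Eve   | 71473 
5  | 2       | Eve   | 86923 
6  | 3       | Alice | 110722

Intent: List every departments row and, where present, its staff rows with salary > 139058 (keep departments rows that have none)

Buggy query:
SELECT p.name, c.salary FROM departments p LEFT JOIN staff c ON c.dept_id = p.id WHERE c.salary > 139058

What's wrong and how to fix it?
Bug: Filtering c.salary in WHERE discards the NULL rows produced by LEFT JOIN, turning it into an inner join

Fix: Move the right-table condition into the ON clause so unmatched parents are kept

Corrected query:
SELECT p.name, c.salary FROM departments p LEFT JOIN staff c ON c.dept_id = p.id AND c.salary > 139058

Result:
name        | salary
------------+-------
Marketing   | 162504
HR          | 143835
Sales       | NULL  
Finance     | NULL  
Engineering | NULL  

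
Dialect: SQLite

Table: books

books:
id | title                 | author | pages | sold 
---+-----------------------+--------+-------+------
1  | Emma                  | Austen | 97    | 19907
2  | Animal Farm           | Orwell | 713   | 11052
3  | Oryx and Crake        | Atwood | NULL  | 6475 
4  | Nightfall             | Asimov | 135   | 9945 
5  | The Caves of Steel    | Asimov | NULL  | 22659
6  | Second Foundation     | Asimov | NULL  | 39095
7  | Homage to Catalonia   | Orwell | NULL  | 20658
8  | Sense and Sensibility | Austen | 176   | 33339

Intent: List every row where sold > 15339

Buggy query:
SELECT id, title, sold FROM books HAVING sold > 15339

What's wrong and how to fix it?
Bug: This is a non-aggregate query (no GROUP BY, no aggregates), so in SQLite the HAVING clause is invalid here; a row-level condition belongs in WHERE

Fix: Replace HAVING with WHERE since the condition applies to individual rows

Corrected query:
SELECT id, title, sold FROM books WHERE sold > 15339

Result:
id | title                 | sold 
---+-----------------------+------
1  | Emma                  | 19907
5  | The Caves of Steel    | 22659
6  | Second Foundation     | 39095
7  | Homage to Catalonia   | 20658
8  | Sense and Sensibility | 33339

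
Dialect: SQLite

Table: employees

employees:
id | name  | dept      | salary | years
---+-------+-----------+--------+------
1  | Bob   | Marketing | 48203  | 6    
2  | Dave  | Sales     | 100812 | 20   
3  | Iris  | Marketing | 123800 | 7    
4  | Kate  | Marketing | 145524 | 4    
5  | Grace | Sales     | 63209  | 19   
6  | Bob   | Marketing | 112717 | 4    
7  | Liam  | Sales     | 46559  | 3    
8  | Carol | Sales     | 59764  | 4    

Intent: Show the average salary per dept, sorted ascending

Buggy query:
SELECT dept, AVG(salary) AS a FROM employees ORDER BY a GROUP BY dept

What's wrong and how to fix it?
Bug: GROUP BY must precede ORDER BY

Fix: Move ORDER BY to the end, after GROUP BY

Corrected query:
SELECT dept, AVG(salary) AS a FROM employees GROUP BY dept ORDER BY a

Result:
dept      | a     
----------+-------
Sales     | 67586 
Marketing | 107561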